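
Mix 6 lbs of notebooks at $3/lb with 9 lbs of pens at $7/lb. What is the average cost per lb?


Cost of notebooks:
6 x $3 = $18
Cost of pens:
9 x $7 = $63
Total cost: $18 + $63 = $81
Total weight: 15 lbs
Average: $81 / 15 = $5.40/lb

$5.40/lb


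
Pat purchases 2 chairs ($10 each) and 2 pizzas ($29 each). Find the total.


Cost of chairs:
2 x $10 = $20
Cost of pizzas:
2 x $29 = $58
Add both:
$20 + $58 = $78

$78


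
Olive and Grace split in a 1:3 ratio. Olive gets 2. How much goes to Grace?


Find the multiplier:
2 / 1 = 2
Apply to Grace's share:
3 x 2 = 6

6


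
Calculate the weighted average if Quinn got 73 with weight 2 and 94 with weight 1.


Weighted sum:
2 x 73 + 1 x 94 = 240
Total weight:
2 + 1 = 3
Weighted average:
240 / 3 = 80

80


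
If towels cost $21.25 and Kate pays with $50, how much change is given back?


Start with the amount paid:
$50
Subtract the price:
$50 - $21.25 = $28.75

$28.75


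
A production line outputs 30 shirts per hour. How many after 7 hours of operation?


Production rate: 30 shirts per hour
Time: 7 hours
Total: 30 x 7 = 210 shirts

210 shirts


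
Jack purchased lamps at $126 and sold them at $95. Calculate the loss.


Selling price = $95
Cost price = $126
Loss = cost price - selling price:
Loss = $126 - $95 = $31

$31


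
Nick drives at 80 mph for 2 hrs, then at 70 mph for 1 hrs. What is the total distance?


Leg 1 distance:
80 x 2 = 160 miles
Leg 2 distance:
70 x 1 = 70 miles
Total distance:
160 + 70 = 230 miles

230 miles


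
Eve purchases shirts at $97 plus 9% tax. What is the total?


Calculate the tax:
9% of $97 = $8.73
Add tax to price:
$97 + $8.73 = $105.73

$105.73


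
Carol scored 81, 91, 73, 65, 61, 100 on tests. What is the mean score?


Add the scores:
81 + 91 + 73 + 65 + 61 + 100 = 471
Divide by the number of tests:
471 / 6 = 78.5

78.5


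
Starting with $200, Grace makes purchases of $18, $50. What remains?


Add up expenses:
$18 + $50 = $68
Subtract from budget:
$200 - $68 = $132

$132


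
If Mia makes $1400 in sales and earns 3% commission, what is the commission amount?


Convert rate to decimal:
3% = 0.03
Multiply by sales:
$1400 x 0.03 = $42

$42


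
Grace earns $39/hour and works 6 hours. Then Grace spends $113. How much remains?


Calculate earnings:
6 x $39 = $234
Subtract spending:
$234 - $113 = $121

$121


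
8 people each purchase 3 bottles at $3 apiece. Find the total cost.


Cost per person:
3 x $3 = $9
Group total:
8 x $9 = $72

$72


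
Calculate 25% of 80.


Convert percentage to decimal:
25% = 0.25
Multiply:
80 x 0.25 = 20

20


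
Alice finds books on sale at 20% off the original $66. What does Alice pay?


Calculate the discount amount:
20% of $66 = $13.20
Subtract from original:
$66 - $13.20 = $52.80

$52.80


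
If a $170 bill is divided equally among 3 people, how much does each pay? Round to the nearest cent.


Total bill: $170
Number of people: 3
Each pays: $170 / 3 = $56.6666... ≈ $56.67

$56.67


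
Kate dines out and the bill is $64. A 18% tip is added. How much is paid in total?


Calculate the tip:
18% of $64 = $11.52
Add tip to meal cost:
$64 + $11.52 = $75.52

$75.52


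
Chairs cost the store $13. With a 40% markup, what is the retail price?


Calculate the markup amount:
40% of $13 = $5.20
Add to cost:
$13 + $5.20 = $18.20

$18.20


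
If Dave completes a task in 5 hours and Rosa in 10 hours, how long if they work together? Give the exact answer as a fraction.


Dave's rate: 1/5 of the job per hour
Rosa's rate: 1/10 of the job per hour
Combined rate: 1/5 + 1/10 = 3/10 per hour
Time = 1 / (3/10) = 10/3 hours (≈ 3.33 hours)

10/3 hours


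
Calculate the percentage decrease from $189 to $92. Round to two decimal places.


Find the absolute change:
|92 - 189| = 97
Divide by original and multiply by 100:
97 / 189 x 100 = 51.3227...% ≈ 51.32%

51.32%


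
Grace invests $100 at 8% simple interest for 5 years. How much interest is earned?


Use the formula I = P x R x T / 100
P x R x T = 100 x 8 x 5 = 4000
I = 4000 / 100 = $40

$40


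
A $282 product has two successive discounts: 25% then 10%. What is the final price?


First discount:
25% of $282 = $70.50
Price after first discount:
$282 - $70.50 = $211.50
Second discount:
10% of $211.50 = $21.15
Final price:
$211.50 - $21.15 = $190.35

$190.35


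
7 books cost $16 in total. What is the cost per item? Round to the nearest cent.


Total cost: $16
Number of items: 7
Unit price: $16 / 7 = $2.2857... ≈ $2.29

$2.29


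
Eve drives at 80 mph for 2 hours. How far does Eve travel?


Use the formula: distance = speed x time
Speed = 80 mph, Time = 2 hours
80 x 2 = 160 miles

160 miles


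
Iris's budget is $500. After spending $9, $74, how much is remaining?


Add up expenses:
$9 + $74 = $83
Subtract from budget:
$500 - $83 = $417

$417


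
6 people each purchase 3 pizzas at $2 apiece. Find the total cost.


Cost per person:
3 x $2 = $6
Group total:
6 x $6 = $36

$36


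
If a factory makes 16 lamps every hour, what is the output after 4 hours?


Production rate: 16 lamps per hour
Time: 4 hours
Total: 16 x 4 = 64 lamps

64 lamps


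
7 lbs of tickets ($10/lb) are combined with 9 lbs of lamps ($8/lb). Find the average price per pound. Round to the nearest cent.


Cost of tickets:
7 x $10 = $70
Cost of lamps:
9 x $8 = $72
Total cost: $70 + $72 = $142
Total weight: 16 lbs
Average: $142 / 16 = $8.875 ≈ $8.88/lb

$8.88/lb


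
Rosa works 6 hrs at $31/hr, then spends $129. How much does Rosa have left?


Calculate earnings:
6 x $31 = $186
Subtract spending:
$186 - $129 = $57

$57


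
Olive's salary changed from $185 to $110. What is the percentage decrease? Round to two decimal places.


Find the absolute change:
|110 - 185| = 75
Divide by original and multiply by 100:
75 / 185 x 100 = 40.5405...% ≈ 40.54%

40.54%


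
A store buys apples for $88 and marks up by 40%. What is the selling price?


Calculate the markup amount:
40% of $88 = $35.20
Add to cost:
$88 + $35.20 = $123.20

$123.20


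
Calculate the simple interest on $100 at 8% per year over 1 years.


Use the formula I = P x R x T / 100
P x R x T = 100 x 8 x 1 = 800
I = 800 / 100 = $8

$8


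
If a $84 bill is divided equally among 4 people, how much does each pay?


Total bill: $84
Number of people: 4
Each pays: $84 / 4 = $21

$21


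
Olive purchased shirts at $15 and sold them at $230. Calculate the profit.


Selling price = $230
Cost price = $15
Profit = selling price - cost price:
Profit = $230 - $15 = $215

$215


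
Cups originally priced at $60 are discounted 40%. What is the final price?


Calculate the discount amount:
40% of $60 = $24
Subtract from original:
$60 - $24 = $36

$36


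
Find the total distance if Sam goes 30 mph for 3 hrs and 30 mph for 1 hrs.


Leg 1 distance:
30 x 3 = 90 miles
Leg 2 distance:
30 x 1 = 30 miles
Total distance:
90 + 30 = 120 miles

120 miles


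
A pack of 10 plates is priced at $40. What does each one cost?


Total cost: $40
Number of items: 10
Unit price: $40 / 10 = $4

$4


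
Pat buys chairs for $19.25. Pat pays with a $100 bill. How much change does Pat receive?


Start with the amount paid:
$100
Subtract the price:
$100 - $19.25 = $80.75

$80.75


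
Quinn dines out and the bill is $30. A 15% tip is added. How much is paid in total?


Calculate the tip:
15% of $30 = $4.50
Add tip to meal cost:
$30 + $4.50 = $34.50

$34.50


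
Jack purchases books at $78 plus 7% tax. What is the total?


Calculate the tax:
7% of $78 = $5.46
Add tax to price:
$78 + $5.46 = $83.46

$83.46


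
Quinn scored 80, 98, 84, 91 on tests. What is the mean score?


Add the scores:
80 + 98 + 84 + 91 = 353
Divide by the number of tests:
353 / 4 = 88.25

88.25


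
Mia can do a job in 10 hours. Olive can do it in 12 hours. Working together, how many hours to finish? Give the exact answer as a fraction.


Mia's rate: 1/10 of the job per hour
Olive's rate: 1/12 of the job per hour
Combined rate: 1/10 + 1/12 = 11/60 per hour
Time = 1 / (11/60) = 60/11 hours (≈ 5.45 hours)

60/11 hours


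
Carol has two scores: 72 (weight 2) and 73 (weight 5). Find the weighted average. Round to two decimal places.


Weighted sum:
2 x 72 + 5 x 73 = 509
Total weight:
2 + 5 = 7
Weighted average:
509 / 7 = 72.7142... ≈ 72.71

72.71


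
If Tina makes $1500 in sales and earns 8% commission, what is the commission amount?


Convert rate to decimal:
8% = 0.08
Multiply by sales:
$1500 x 0.08 = $120

$120


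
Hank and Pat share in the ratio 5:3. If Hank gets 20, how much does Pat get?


Find the multiplier:
20 / 5 = 4
Apply to Pat's share:
3 x 4 = 12

12


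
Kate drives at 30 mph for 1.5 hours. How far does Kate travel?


Use the formula: distance = speed x time
Speed = 30 mph, Time = 1.5 hours
30 x 1.5 = 45 miles

45 miles


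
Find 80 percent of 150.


Convert percentage to decimal:
80% = 0.8
Multiply:
150 x 0.8 = 120

120


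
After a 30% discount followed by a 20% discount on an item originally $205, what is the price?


First discount:
30% of $205 = $61.50
Price after first discount:
$205 - $61.50 = $143.50
Second discount:
20% of $143.50 = $28.70
Final price:
$143.50 - $28.70 = $114.80

$114.80


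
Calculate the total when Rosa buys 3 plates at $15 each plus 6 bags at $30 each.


Cost of plates:
3 x $15 = $45
Cost of bags:
6 x $30 = $180
Add both:
$45 + $180 = $225

$225


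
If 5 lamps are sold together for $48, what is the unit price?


Total cost: $48
Number of items: 5
Unit price: $48 / 5 = $9.60

$9.60


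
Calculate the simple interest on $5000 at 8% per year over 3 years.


Use the formula I = P x R x T / 100
P x R x T = 5000 x 8 x 3 = 120000
I = 120000 / 100 = $1200

$1200


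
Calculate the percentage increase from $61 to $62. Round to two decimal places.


Find the absolute change:
|62 - 61| = 1
Divide by original and multiply by 100:
1 / 61 x 100 = 1.6393...% ≈ 1.64%

1.64%


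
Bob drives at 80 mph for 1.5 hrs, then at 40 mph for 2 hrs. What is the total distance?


Leg 1 distance:
80 x 1.5 = 120 miles
Leg 2 distance:
40 x 2 = 80 miles
Total distance:
120 + 80 = 200 miles

200 miles


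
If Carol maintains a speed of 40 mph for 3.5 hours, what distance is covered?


Use the formula: distance = speed x time
Speed = 40 mph, Time = 3.5 hours
40 x 3.5 = 140 miles

140 miles


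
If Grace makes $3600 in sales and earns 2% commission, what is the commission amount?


Convert rate to decimal:
2% = 0.02
Multiply by sales:
$3600 x 0.02 = $72

$72


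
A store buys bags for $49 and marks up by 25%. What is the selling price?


Calculate the markup amount:
25% of $49 = $12.25
Add to cost:
$49 + $12.25 = $61.25

$61.25


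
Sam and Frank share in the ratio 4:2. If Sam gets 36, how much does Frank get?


Find the multiplier:
36 / 4 = 9
Apply to Frank's share:
2 x 9 = 18

18


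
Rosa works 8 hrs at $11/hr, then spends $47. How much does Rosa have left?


Calculate earnings:
8 x $11 = $88
Subtract spending:
$88 - $47 = $41

$41


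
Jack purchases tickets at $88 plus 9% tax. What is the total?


Calculate the tax:
9% of $88 = $7.92
Add tax to price:
$88 + $7.92 = $95.92

$95.92


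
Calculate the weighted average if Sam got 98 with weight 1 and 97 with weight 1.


Weighted sum:
1 x 98 + 1 x 97 = 195
Total weight:
1 + 1 = 2
Weighted average:
195 / 2 = 97.5

97.5


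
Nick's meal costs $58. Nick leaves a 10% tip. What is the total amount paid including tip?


Calculate the tip:
10% of $58 = $5.80
Add tip to meal cost:
$58 + $5.80 = $63.80

$63.80


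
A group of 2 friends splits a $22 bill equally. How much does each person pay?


Total bill: $22
Number of people: 2
Each pays: $22 / 2 = $11

$11


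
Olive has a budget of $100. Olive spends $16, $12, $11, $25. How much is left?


Add up expenses:
$16 + $12 + $11 + $25 = $64
Subtract from budget:
$100 - $64 = $36

$36


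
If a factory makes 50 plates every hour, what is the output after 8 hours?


Production rate: 50 plates per hour
Time: 8 hours
Total: 50 x 8 = 400 plates

400 plates


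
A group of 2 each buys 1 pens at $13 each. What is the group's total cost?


Cost per person:
1 x $13 = $13
Group total:
2 x $13 = $26

$26


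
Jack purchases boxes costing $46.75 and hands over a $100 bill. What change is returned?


Start with the amount paid:
$100
Subtract the price:
$100 - $46.75 = $53.25

$53.25


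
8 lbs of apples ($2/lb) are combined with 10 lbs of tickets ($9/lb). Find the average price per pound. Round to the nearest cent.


Cost of apples:
8 x $2 = $16
Cost of tickets:
10 x $9 = $90
Total cost: $16 + $90 = $106
Total weight: 18 lbs
Average: $106 / 18 = $5.8888... ≈ $5.89/lb

$5.89/lb


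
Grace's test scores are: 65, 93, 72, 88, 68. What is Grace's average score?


Add the scores:
65 + 93 + 72 + 88 + 68 = 386
Divide by the number of tests:
386 / 5 = 77.2

77.2


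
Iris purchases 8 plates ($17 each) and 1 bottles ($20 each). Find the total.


Cost of plates:
8 x $17 = $136
Cost of bottles:
1 x $20 = $20
Add both:
$136 + $20 = $156

$156


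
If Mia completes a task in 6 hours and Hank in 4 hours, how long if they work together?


Mia's rate: 1/6 of the job per hour
Hank's rate: 1/4 of the job per hour
Combined rate: 1/6 + 1/4 = 5/12 per hour
Time = 1 / (5/12) = 12/5 = 2.4 hours

2.4 hours


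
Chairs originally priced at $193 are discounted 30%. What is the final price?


Calculate the discount amount:
30% of $193 = $57.90
Subtract from original:
$193 - $57.90 = $135.10

$135.10


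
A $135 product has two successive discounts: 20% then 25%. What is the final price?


First discount:
20% of $135 = $27
Price after first discount:
$135 - $27 = $108
Second discount:
25% of $108 = $27
Final price:
$108 - $27 = $81

$81


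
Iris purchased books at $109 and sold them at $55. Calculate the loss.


Selling price = $55
Cost price = $109
Loss = cost price - selling price:
Loss = $109 - $55 = $54

$54


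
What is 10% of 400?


Convert percentage to decimal:
10% = 0.1
Multiply:
400 x 0.1 = 40

40


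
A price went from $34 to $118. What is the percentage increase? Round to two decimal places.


Find the absolute change:
|118 - 34| = 84
Divide by original and multiply by 100:
84 / 34 x 100 = 247.0588...% ≈ 247.06%

247.06%


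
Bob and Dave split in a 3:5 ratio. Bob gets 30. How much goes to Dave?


Find the multiplier:
30 / 3 = 10
Apply to Dave's share:
5 x 10 = 50

50


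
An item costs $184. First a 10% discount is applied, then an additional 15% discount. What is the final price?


First discount:
10% of $184 = $18.40
Price after first discount:
$184 - $18.40 = $165.60
Second discount:
15% of $165.60 = $24.84
Final price:
$165.60 - $24.84 = $140.76

$140.76


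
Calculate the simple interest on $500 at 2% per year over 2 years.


Use the formula I = P x R x T / 100
P x R x T = 500 x 2 x 2 = 2000
I = 2000 / 100 = $20

$20


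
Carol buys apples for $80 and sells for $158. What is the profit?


Selling price = $158
Cost price = $80
Profit = selling price - cost price:
Profit = $158 - $80 = $78

$78


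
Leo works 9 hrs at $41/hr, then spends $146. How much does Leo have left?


Calculate earnings:
9 x $41 = $369
Subtract spending:
$369 - $146 = $223

$223


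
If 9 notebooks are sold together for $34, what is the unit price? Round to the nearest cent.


Total cost: $34
Number of items: 9
Unit price: $34 / 9 = $3.7777... ≈ $3.78

$3.78


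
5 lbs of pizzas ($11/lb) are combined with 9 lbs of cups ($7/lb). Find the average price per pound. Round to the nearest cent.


Cost of pizzas:
5 x $11 = $55
Cost of cups:
9 x $7 = $63
Total cost: $55 + $63 = $118
Total weight: 14 lbs
Average: $118 / 14 = $8.4285... ≈ $8.43/lb

$8.43/lb


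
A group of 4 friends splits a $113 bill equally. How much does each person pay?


Total bill: $113
Number of people: 4
Each pays: $113 / 4 = $28.25

$28.25


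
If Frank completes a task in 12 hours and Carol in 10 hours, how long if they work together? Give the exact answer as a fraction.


Frank's rate: 1/12 of the job per hour
Carol's rate: 1/10 of the job per hour
Combined rate: 1/12 + 1/10 = 11/60 per hour
Time = 1 / (11/60) = 60/11 hours (≈ 5.45 hours)

60/11 hours


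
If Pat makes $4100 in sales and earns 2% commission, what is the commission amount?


Convert rate to decimal:
2% = 0.02
Multiply by sales:
$4100 x 0.02 = $82

$82


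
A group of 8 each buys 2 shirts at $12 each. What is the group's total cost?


Cost per person:
2 x $12 = $24
Group total:
8 x $24 = $192

$192


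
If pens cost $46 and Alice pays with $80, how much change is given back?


Start with the amount paid:
$80
Subtract the price:
$80 - $46 = $34

$34


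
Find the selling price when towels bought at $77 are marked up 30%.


Calculate the markup amount:
30% of $77 = $23.10
Add to cost:
$77 + $23.10 = $100.10

$100.10


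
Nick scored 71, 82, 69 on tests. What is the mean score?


Add the scores:
71 + 82 + 69 = 222
Divide by the number of tests:
222 / 3 = 74

74


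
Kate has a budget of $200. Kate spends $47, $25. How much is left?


Add up expenses:
$47 + $25 = $72
Subtract from budget:
$200 - $72 = $128

$128


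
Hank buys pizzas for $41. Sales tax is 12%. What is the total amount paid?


Calculate the tax:
12% of $41 = $4.92
Add tax to price:
$41 + $4.92 = $45.92

$45.92


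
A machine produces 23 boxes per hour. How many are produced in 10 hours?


Production rate: 23 boxes per hour
Time: 10 hours
Total: 23 x 10 = 230 boxes

230 boxes


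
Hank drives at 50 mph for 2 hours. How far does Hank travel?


Use the formula: distance = speed x time
Speed = 50 mph, Time = 2 hours
50 x 2 = 100 miles

100 miles


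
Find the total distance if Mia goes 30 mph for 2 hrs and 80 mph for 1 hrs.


Leg 1 distance:
30 x 2 = 60 miles
Leg 2 distance:
80 x 1 = 80 miles
Total distance:
60 + 80 = 140 miles

140 miles


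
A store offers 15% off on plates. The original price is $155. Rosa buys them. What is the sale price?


Calculate the discount amount:
15% of $155 = $23.25
Subtract from original:
$155 - $23.25 = $131.75

$131.75


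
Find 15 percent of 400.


Convert percentage to decimal:
15% = 0.15
Multiply:
400 x 0.15 = 60

60


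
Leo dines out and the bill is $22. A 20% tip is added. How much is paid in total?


Calculate the tip:
20% of $22 = $4.40
Add tip to meal cost:
$22 + $4.40 = $26.40

$26.40


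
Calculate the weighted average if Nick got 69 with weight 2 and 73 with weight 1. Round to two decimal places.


Weighted sum:
2 x 69 + 1 x 73 = 211
Total weight:
2 + 1 = 3
Weighted average:
211 / 3 = 70.3333... ≈ 70.33

70.33


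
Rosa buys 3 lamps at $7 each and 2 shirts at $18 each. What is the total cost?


Cost of lamps:
3 x $7 = $21
Cost of shirts:
2 x $18 = $36
Add both:
$21 + $36 = $57

$57


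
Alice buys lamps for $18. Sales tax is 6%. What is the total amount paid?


Calculate the tax:
6% of $18 = $1.08
Add tax to price:
$18 + $1.08 = $19.08

$19.08


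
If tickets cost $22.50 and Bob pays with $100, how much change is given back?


Start with the amount paid:
$100
Subtract the price:
$100 - $22.50 = $77.50

$77.50


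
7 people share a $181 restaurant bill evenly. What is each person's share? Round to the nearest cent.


Total bill: $181
Number of people: 7
Each pays: $181 / 7 = $25.8571... ≈ $25.86

$25.86


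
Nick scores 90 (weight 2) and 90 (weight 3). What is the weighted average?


Weighted sum:
2 x 90 + 3 x 90 = 450
Total weight:
2 + 3 = 5
Weighted average:
450 / 5 = 90

90


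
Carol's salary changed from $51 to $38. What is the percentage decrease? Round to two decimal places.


Find the absolute change:
|38 - 51| = 13
Divide by original and multiply by 100:
13 / 51 x 100 = 25.4901...% ≈ 25.49%

25.49%


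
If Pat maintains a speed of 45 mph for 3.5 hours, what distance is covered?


Use the formula: distance = speed x time
Speed = 45 mph, Time = 3.5 hours
45 x 3.5 = 157.5 miles

157.5 miles


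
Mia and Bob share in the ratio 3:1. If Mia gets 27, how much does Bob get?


Find the multiplier:
27 / 3 = 9
Apply to Bob's share:
1 x 9 = 9

9


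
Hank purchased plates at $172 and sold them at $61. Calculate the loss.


Selling price = $61
Cost price = $172
Loss = cost price - selling price:
Loss = $172 - $61 = $111

$111


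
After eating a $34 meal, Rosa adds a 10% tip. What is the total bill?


Calculate the tip:
10% of $34 = $3.40
Add tip to meal cost:
$34 + $3.40 = $37.40

$37.40


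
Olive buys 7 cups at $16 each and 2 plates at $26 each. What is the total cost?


Cost of cups:
7 x $16 = $112
Cost of plates:
2 x $26 = $52
Add both:
$112 + $52 = $164

$164


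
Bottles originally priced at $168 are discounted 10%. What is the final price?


Calculate the discount amount:
10% of $168 = $16.80
Subtract from original:
$168 - $16.80 = $151.20

$151.20


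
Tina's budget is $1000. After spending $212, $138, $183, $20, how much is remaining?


Add up expenses:
$212 + $138 + $183 + $20 = $553
Subtract from budget:
$1000 - $553 = $447

$447


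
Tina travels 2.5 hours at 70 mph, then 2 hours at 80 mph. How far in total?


Leg 1 distance:
70 x 2.5 = 175 miles
Leg 2 distance:
80 x 2 = 160 miles
Total distance:
175 + 160 = 335 miles

335 miles


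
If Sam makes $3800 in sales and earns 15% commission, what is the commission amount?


Convert rate to decimal:
15% = 0.15
Multiply by sales:
$3800 x 0.15 = $570

$570


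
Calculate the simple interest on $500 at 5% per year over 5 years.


Use the formula I = P x R x T / 100
P x R x T = 500 x 5 x 5 = 12500
I = 12500 / 100 = $125

$125


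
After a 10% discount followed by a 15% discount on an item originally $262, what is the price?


First discount:
10% of $262 = $26.20
Price after first discount:
$262 - $26.20 = $235.80
Second discount:
15% of $235.80 = $35.37
Final price:
$235.80 - $35.37 = $200.43

$200.43


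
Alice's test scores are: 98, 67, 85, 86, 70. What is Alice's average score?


Add the scores:
98 + 67 + 85 + 86 + 70 = 406
Divide by the number of tests:
406 / 5 = 81.2

81.2


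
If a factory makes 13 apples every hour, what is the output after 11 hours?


Production rate: 13 apples per hour
Time: 11 hours
Total: 13 x 11 = 143 apples

143 apples


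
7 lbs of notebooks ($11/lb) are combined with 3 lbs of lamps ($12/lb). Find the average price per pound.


Cost of notebooks:
7 x $11 = $77
Cost of lamps:
3 x $12 = $36
Total cost: $77 + $36 = $113
Total weight: 10 lbs
Average: $113 / 10 = $11.30/lb

$11.30/lb


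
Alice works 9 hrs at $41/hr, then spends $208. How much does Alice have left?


Calculate earnings:
9 x $41 = $369
Subtract spending:
$369 - $208 = $161

$161


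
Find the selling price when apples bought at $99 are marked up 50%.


Calculate the markup amount:
50% of $99 = $49.50
Add to cost:
$99 + $49.50 = $148.50

$148.50


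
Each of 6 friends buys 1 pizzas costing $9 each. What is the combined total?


Cost per person:
1 x $9 = $9
Group total:
6 x $9 = $54

$54


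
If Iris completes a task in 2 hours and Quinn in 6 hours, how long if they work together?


Iris's rate: 1/2 of the job per hour
Quinn's rate: 1/6 of the job per hour
Combined rate: 1/2 + 1/6 = 2/3 per hour
Time = 1 / (2/3) = 3/2 = 1.5 hours

1.5 hours


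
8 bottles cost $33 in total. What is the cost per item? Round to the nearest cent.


Total cost: $33
Number of items: 8
Unit price: $33 / 8 = $4.125 ≈ $4.13

$4.13


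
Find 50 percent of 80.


Convert percentage to decimal:
50% = 0.5
Multiply:
80 x 0.5 = 40

40


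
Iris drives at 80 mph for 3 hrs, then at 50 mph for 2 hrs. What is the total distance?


Leg 1 distance:
80 x 3 = 240 miles
Leg 2 distance:
50 x 2 = 100 miles
Total distance:
240 + 100 = 340 miles

340 miles


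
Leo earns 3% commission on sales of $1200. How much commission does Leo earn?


Convert rate to decimal:
3% = 0.03
Multiply by sales:
$1200 x 0.03 = $36

$36


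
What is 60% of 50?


Convert percentage to decimal:
60% = 0.6
Multiply:
50 x 0.6 = 30

30


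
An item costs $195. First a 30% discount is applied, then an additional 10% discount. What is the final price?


First discount:
30% of $195 = $58.50
Price after first discount:
$195 - $58.50 = $136.50
Second discount:
10% of $136.50 = $13.65
Final price:
$136.50 - $13.65 = $122.85

$122.85


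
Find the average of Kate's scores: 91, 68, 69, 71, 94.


Add the scores:
91 + 68 + 69 + 71 + 94 = 393
Divide by the number of tests:
393 / 5 = 78.6

78.6


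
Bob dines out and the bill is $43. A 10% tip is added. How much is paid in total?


Calculate the tip:
10% of $43 = $4.30
Add tip to meal cost:
$43 + $4.30 = $47.30

$47.30


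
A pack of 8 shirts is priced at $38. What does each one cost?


Total cost: $38
Number of items: 8
Unit price: $38 / 8 = $4.75

$4.75


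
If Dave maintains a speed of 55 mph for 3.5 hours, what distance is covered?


Use the formula: distance = speed x time
Speed = 55 mph, Time = 3.5 hours
55 x 3.5 = 192.5 miles

192.5 miles


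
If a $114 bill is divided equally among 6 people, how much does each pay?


Total bill: $114
Number of people: 6
Each pays: $114 / 6 = $19

$19


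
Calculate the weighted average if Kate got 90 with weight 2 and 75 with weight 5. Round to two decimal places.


Weighted sum:
2 x 90 + 5 x 75 = 555
Total weight:
2 + 5 = 7
Weighted average:
555 / 7 = 79.2857... ≈ 79.29

79.29


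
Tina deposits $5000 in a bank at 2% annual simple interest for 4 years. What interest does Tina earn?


Use the formula I = P x R x T / 100
P x R x T = 5000 x 2 x 4 = 40000
I = 40000 / 100 = $400

$400


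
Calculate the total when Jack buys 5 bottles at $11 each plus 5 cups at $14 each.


Cost of bottles:
5 x $11 = $55
Cost of cups:
5 x $14 = $70
Add both:
$55 + $70 = $125

$125


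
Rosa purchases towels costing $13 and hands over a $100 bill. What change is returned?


Start with the amount paid:
$100
Subtract the price:
$100 - $13 = $87

$87


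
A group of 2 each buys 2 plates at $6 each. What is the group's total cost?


Cost per person:
2 x $6 = $12
Group total:
2 x $12 = $24

$24


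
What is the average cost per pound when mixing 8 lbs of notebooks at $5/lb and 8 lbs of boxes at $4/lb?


Cost of notebooks:
8 x $5 = $40
Cost of boxes:
8 x $4 = $32
Total cost: $40 + $32 = $72
Total weight: 16 lbs
Average: $72 / 16 = $4.50/lb

$4.50/lb


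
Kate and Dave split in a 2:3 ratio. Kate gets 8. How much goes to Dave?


Find the multiplier:
8 / 2 = 4
Apply to Dave's share:
3 x 4 = 12

12


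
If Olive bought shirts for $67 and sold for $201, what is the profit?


Selling price = $201
Cost price = $67
Profit = selling price - cost price:
Profit = $201 - $67 = $134

$134


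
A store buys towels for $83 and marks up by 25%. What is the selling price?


Calculate the markup amount:
25% of $83 = $20.75
Add to cost:
$83 + $20.75 = $103.75

$103.75


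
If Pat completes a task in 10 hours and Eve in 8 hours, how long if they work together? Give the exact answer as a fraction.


Pat's rate: 1/10 of the job per hour
Eve's rate: 1/8 of the job per hour
Combined rate: 1/10 + 1/8 = 9/40 per hour
Time = 1 / (9/40) = 40/9 hours (≈ 4.44 hours)

40/9 hours


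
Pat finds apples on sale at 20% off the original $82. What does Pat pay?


Calculate the discount amount:
20% of $82 = $16.40
Subtract from original:
$82 - $16.40 = $65.60

$65.60


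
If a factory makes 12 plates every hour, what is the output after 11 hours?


Production rate: 12 plates per hour
Time: 11 hours
Total: 12 x 11 = 132 plates

132 plates


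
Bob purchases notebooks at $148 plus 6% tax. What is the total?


Calculate the tax:
6% of $148 = $8.88
Add tax to price:
$148 + $8.88 = $156.88

$156.88


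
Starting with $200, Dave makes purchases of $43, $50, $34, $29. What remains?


Add up expenses:
$43 + $50 + $34 + $29 = $156
Subtract from budget:
$200 - $156 = $44

$44


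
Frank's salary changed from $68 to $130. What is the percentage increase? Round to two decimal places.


Find the absolute change:
|130 - 68| = 62
Divide by original and multiply by 100:
62 / 68 x 100 = 91.1764...% ≈ 91.18%

91.18%


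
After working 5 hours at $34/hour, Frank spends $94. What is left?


Calculate earnings:
5 x $34 = $170
Subtract spending:
$170 - $94 = $76

$76


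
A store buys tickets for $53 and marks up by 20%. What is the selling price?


Calculate the markup amount:
20% of $53 = $10.60
Add to cost:
$53 + $10.60 = $63.60

$63.60


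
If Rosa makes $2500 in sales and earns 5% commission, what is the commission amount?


Convert rate to decimal:
5% = 0.05
Multiply by sales:
$2500 x 0.05 = $125

$125


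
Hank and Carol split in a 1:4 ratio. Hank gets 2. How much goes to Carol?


Find the multiplier:
2 / 1 = 2
Apply to Carol's share:
4 x 2 = 8

8


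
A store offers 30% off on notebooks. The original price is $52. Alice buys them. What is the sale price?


Calculate the discount amount:
30% of $52 = $15.60
Subtract from original:
$52 - $15.60 = $36.40

$36.40


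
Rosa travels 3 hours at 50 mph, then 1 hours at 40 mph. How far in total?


Leg 1 distance:
50 x 3 = 150 miles
Leg 2 distance:
40 x 1 = 40 miles
Total distance:
150 + 40 = 190 miles

190 miles


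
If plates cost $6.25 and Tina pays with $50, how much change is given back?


Start with the amount paid:
$50
Subtract the price:
$50 - $6.25 = $43.75

$43.75


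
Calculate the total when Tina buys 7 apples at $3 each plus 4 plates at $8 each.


Cost of apples:
7 x $3 = $21
Cost of plates:
4 x $8 = $32
Add both:
$21 + $32 = $53

$53


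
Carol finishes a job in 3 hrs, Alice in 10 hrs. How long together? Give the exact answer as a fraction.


Carol's rate: 1/3 of the job per hour
Alice's rate: 1/10 of the job per hour
Combined rate: 1/3 + 1/10 = 13/30 per hour
Time = 1 / (13/30) = 30/13 hours (≈ 2.31 hours)

30/13 hours


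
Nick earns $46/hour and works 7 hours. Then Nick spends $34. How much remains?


Calculate earnings:
7 x $46 = $322
Subtract spending:
$322 - $34 = $288

$288


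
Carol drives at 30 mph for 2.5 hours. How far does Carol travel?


Use the formula: distance = speed x time
Speed = 30 mph, Time = 2.5 hours
30 x 2.5 = 75 miles

75 miles


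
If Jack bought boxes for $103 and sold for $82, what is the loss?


Selling price = $82
Cost price = $103
Loss = cost price - selling price:
Loss = $103 - $82 = $21

$21


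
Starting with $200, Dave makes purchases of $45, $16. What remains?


Add up expenses:
$45 + $16 = $61
Subtract from budget:
$200 - $61 = $139

$139


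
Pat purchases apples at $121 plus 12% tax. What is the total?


Calculate the tax:
12% of $121 = $14.52
Add tax to price:
$121 + $14.52 = $135.52

$135.52


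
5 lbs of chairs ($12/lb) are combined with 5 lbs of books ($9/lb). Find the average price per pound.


Cost of chairs:
5 x $12 = $60
Cost of books:
5 x $9 = $45
Total cost: $60 + $45 = $105
Total weight: 10 lbs
Average: $105 / 10 = $10.50/lb

$10.50/lb


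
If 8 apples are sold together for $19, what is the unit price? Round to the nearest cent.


Total cost: $19
Number of items: 8
Unit price: $19 / 8 = $2.375 ≈ $2.38

$2.38


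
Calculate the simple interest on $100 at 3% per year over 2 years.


Use the formula I = P x R x T / 100
P x R x T = 100 x 3 x 2 = 600
I = 600 / 100 = $6

$6


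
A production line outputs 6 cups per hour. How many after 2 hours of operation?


Production rate: 6 cups per hour
Time: 2 hours
Total: 6 x 2 = 12 cups

12 cups


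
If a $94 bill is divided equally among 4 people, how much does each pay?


Total bill: $94
Number of people: 4
Each pays: $94 / 4 = $23.50

$23.50


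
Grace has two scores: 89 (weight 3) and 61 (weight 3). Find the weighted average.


Weighted sum:
3 x 89 + 3 x 61 = 450
Total weight:
3 + 3 = 6
Weighted average:
450 / 6 = 75

75


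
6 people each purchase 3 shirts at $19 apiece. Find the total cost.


Cost per person:
3 x $19 = $57
Group total:
6 x $57 = $342

$342


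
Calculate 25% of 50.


Convert percentage to decimal:
25% = 0.25
Multiply:
50 x 0.25 = 12.5

12.5


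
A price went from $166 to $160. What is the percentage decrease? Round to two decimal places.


Find the absolute change:
|160 - 166| = 6
Divide by original and multiply by 100:
6 / 166 x 100 = 3.6144...% ≈ 3.61%

3.61%


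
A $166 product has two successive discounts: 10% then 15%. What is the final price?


First discount:
10% of $166 = $16.60
Price after first discount:
$166 - $16.60 = $149.40
Second discount:
15% of $149.40 = $22.41
Final price:
$149.40 - $22.41 = $126.99

$126.99


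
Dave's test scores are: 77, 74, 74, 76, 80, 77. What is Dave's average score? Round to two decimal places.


Add the scores:
77 + 74 + 74 + 76 + 80 + 77 = 458
Divide by the number of tests:
458 / 6 = 76.3333... ≈ 76.33

76.33


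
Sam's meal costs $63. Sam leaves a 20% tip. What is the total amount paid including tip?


Calculate the tip:
20% of $63 = $12.60
Add tip to meal cost:
$63 + $12.60 = $75.60

$75.60


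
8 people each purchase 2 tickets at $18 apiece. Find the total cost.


Cost per person:
2 x $18 = $36
Group total:
8 x $36 = $288

$288


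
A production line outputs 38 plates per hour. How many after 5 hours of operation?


Production rate: 38 plates per hour
Time: 5 hours
Total: 38 x 5 = 190 plates

190 plates


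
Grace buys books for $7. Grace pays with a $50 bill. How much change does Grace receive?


Start with the amount paid:
$50
Subtract the price:
$50 - $7 = $43

$43


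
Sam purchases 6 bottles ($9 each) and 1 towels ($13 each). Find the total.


Cost of bottles:
6 x $9 = $54
Cost of towels:
1 x $13 = $13
Add both:
$54 + $13 = $67

$67


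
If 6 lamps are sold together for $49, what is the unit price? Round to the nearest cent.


Total cost: $49
Number of items: 6
Unit price: $49 / 6 = $8.1666... ≈ $8.17

$8.17


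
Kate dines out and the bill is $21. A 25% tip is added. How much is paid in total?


Calculate the tip:
25% of $21 = $5.25
Add tip to meal cost:
$21 + $5.25 = $26.25

$26.25


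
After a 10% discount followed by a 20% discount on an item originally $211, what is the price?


First discount:
10% of $211 = $21.10
Price after first discount:
$211 - $21.10 = $189.90
Second discount:
20% of $189.90 = $37.98
Final price:
$189.90 - $37.98 = $151.92

$151.92


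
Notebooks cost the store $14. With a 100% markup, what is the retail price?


Calculate the markup amount:
100% of $14 = $14
Add to cost:
$14 + $14 = $28

$28


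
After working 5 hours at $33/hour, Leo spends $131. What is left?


Calculate earnings:
5 x $33 = $165
Subtract spending:
$165 - $131 = $34

$34


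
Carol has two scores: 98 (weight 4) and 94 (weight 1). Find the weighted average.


Weighted sum:
4 x 98 + 1 x 94 = 486
Total weight:
4 + 1 = 5
Weighted average:
486 / 5 = 97.2

97.2


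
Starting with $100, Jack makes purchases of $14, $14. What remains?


Add up expenses:
$14 + $14 = $28
Subtract from budget:
$100 - $28 = $72

$72


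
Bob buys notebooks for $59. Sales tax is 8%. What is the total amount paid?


Calculate the tax:
8% of $59 = $4.72
Add tax to price:
$59 + $4.72 = $63.72

$63.72


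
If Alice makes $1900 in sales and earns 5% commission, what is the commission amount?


Convert rate to decimal:
5% = 0.05
Multiply by sales:
$1900 x 0.05 = $95

$95


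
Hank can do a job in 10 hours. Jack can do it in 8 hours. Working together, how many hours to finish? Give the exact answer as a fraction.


Hank's rate: 1/10 of the job per hour
Jack's rate: 1/8 of the job per hour
Combined rate: 1/10 + 1/8 = 9/40 per hour
Time = 1 / (9/40) = 40/9 hours (≈ 4.44 hours)

40/9 hours


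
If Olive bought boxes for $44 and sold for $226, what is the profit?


Selling price = $226
Cost price = $44
Profit = selling price - cost price:
Profit = $226 - $44 = $182

$182


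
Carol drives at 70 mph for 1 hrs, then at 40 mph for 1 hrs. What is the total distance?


Leg 1 distance:
70 x 1 = 70 miles
Leg 2 distance:
40 x 1 = 40 miles
Total distance:
70 + 40 = 110 miles

110 miles


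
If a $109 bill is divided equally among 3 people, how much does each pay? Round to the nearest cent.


Total bill: $109
Number of people: 3
Each pays: $109 / 3 = $36.3333... ≈ $36.33

$36.33


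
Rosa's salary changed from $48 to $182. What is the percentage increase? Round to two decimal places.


Find the absolute change:
|182 - 48| = 134
Divide by original and multiply by 100:
134 / 48 x 100 = 279.1666...% ≈ 279.17%

279.17%


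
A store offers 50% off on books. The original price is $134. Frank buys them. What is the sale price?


Calculate the discount amount:
50% of $134 = $67
Subtract from original:
$134 - $67 = $67

$67


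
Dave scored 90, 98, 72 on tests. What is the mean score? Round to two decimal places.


Add the scores:
90 + 98 + 72 = 260
Divide by the number of tests:
260 / 3 = 86.6666... ≈ 86.67

86.67


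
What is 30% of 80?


Convert percentage to decimal:
30% = 0.3
Multiply:
80 x 0.3 = 24

24


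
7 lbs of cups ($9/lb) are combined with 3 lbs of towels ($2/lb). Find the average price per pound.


Cost of cups:
7 x $9 = $63
Cost of towels:
3 x $2 = $6
Total cost: $63 + $6 = $69
Total weight: 10 lbs
Average: $69 / 10 = $6.90/lb

$6.90/lb


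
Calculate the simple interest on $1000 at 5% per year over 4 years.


Use the formula I = P x R x T / 100
P x R x T = 1000 x 5 x 4 = 20000
I = 20000 / 100 = $200

$200


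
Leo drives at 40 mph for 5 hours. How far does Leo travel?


Use the formula: distance = speed x time
Speed = 40 mph, Time = 5 hours
40 x 5 = 200 miles

200 miles


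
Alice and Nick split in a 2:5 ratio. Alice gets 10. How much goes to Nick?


Find the multiplier:
10 / 2 = 5
Apply to Nick's share:
5 x 5 = 25

25


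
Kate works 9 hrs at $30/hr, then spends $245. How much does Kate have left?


Calculate earnings:
9 x $30 = $270
Subtract spending:
$270 - $245 = $25

$25


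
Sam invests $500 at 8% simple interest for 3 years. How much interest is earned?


Use the formula I = P x R x T / 100
P x R x T = 500 x 8 x 3 = 12000
I = 12000 / 100 = $120

$120


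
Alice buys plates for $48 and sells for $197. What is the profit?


Selling price = $197
Cost price = $48
Profit = selling price - cost price:
Profit = $197 - $48 = $149

$149


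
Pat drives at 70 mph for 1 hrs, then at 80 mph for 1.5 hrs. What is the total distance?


Leg 1 distance:
70 x 1 = 70 miles
Leg 2 distance:
80 x 1.5 = 120 miles
Total distance:
70 + 120 = 190 miles

190 miles


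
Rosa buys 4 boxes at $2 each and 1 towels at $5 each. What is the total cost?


Cost of boxes:
4 x $2 = $8
Cost of towels:
1 x $5 = $5
Add both:
$8 + $5 = $13

$13


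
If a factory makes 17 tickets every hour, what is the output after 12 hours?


Production rate: 17 tickets per hour
Time: 12 hours
Total: 17 x 12 = 204 tickets

204 tickets


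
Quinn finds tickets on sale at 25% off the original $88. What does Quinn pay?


Calculate the discount amount:
25% of $88 = $22
Subtract from original:
$88 - $22 = $66

$66
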